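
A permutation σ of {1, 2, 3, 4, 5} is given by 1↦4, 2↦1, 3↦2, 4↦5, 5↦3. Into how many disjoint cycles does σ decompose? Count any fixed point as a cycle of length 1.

Cycle decomposition: (1 4 5 3 2).
1 cycle.

1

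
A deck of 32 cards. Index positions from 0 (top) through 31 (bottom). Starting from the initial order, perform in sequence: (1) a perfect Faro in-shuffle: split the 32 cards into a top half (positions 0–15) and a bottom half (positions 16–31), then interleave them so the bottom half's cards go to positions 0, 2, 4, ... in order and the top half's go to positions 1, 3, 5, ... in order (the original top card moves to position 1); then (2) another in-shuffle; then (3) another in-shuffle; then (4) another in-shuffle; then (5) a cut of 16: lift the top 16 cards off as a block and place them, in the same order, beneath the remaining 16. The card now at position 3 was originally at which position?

25

Undo the operations in reverse order, starting from position 3:
  undo op 5 (cut 16): 3 ← 19
  undo op 4 (in-shuffle, from top half): 19 ← 9
  undo op 3 (in-shuffle, from top half): 9 ← 4
  undo op 2 (in-shuffle, from bottom half): 4 ← 18
  undo op 1 (in-shuffle, from bottom half): 18 ← 25
So the card at position 3 came from original position 25.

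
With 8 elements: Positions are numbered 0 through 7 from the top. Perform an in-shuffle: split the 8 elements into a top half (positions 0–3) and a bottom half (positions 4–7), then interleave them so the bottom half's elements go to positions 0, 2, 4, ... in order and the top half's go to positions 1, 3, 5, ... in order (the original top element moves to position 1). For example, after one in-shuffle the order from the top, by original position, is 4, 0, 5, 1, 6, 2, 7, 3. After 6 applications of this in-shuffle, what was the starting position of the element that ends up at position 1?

1

Work backwards from position 1, undoing one in-shuffle at a time:
1 ← 0 ← 4 ← 6 ← 7 ← 3 ← 1
So the element now at position 1 started at position 1.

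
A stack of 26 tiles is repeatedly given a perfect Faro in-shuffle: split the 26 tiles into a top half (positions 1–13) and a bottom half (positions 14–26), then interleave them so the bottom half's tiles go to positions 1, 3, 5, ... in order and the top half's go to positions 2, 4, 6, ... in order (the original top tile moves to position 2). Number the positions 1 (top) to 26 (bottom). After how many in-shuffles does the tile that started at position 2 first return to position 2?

Follow position 2 under repeated in-shuffles:
2 → 4 → 8 → 16 → 5 → 10 → 20 → 13 → 26 → 25 → 23 → 19 → 11 → 22 → 17 → 7 → 14 → 1 → 2
It first returns after 18 in-shuffles.

18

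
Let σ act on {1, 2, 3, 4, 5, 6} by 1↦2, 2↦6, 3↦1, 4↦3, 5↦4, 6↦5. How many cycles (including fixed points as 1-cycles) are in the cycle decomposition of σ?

1

Cycle decomposition: (1 2 6 5 4 3).
1 cycle.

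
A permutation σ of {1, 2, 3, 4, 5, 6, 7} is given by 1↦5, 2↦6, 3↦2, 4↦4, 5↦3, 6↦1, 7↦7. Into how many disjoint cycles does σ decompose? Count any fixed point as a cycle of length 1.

3

Cycle decomposition: (1 5 3 2 6) (4) (7).
3 cycles.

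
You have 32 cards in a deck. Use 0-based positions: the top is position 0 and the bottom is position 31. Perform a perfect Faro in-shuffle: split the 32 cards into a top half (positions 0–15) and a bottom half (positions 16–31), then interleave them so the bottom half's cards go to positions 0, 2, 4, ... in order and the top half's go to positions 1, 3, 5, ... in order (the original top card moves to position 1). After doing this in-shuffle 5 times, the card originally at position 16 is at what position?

15

Track the card's position through each in-shuffle:
16 → 0 → 1 → 3 → 7 → 15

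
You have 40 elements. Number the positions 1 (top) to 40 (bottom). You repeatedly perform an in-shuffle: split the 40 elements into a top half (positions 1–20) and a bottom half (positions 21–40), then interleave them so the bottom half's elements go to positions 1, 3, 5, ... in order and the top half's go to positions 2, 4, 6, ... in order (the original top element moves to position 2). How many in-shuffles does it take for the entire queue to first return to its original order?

20

The in-shuffle permutes the 40 positions with cycle lengths [20, 20].
Every element is home exactly when every cycle has completed a whole number of laps, i.e. after lcm(20) = 20 in-shuffles.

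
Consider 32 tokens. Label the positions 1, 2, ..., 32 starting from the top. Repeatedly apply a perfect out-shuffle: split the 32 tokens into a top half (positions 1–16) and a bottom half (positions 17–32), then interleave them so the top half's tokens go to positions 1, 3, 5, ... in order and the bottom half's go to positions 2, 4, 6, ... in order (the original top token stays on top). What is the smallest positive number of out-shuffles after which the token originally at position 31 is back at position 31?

5

Follow position 31 under repeated out-shuffles:
31 → 30 → 28 → 24 → 16 → 31
It first returns after 5 out-shuffles.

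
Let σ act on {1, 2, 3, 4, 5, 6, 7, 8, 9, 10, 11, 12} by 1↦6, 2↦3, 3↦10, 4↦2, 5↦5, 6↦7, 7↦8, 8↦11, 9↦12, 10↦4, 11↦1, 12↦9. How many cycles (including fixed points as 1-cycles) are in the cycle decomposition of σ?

Cycle decomposition: (1 6 7 8 11) (2 3 10 4) (5) (9 12).
4 cycles.

4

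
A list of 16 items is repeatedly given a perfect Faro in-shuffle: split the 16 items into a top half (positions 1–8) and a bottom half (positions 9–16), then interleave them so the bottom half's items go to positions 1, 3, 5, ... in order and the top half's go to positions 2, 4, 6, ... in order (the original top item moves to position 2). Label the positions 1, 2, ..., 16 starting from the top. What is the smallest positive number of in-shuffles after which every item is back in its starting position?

8

The in-shuffle permutes the 16 positions with cycle lengths [8, 8].
Every item is home exactly when every cycle has completed a whole number of laps, i.e. after lcm(8) = 8 in-shuffles.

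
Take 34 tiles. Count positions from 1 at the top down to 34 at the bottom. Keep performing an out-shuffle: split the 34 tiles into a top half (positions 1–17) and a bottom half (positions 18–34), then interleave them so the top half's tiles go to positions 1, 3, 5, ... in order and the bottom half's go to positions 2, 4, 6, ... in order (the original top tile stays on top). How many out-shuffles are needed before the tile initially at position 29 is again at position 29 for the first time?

Follow position 29 under repeated out-shuffles:
29 → 24 → 14 → 27 → 20 → 6 → 11 → 21 → 8 → 15 → 29
It first returns after 10 out-shuffles.

10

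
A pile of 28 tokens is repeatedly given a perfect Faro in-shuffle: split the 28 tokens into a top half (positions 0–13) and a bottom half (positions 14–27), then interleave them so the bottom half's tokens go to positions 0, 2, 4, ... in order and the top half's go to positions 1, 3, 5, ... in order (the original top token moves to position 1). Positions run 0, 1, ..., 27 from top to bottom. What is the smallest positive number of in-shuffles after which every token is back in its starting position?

28

The in-shuffle permutes the 28 positions with cycle lengths [28].
Every token is home exactly when every cycle has completed a whole number of laps, i.e. after lcm(28) = 28 in-shuffles.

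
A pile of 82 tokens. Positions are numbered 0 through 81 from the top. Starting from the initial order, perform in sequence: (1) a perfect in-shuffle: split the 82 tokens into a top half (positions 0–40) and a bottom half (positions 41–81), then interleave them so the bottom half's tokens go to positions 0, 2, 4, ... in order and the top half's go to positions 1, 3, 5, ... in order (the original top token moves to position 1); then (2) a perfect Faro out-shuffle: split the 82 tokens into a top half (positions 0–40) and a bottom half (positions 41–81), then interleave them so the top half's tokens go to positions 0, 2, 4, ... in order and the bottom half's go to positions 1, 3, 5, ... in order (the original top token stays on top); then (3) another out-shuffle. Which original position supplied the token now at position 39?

Undo the operations in reverse order, starting from position 39:
  undo op 3 (out-shuffle, from bottom half): 39 ← 60
  undo op 2 (out-shuffle, from top half): 60 ← 30
  undo op 1 (in-shuffle, from bottom half): 30 ← 56
So the token at position 39 came from original position 56.

56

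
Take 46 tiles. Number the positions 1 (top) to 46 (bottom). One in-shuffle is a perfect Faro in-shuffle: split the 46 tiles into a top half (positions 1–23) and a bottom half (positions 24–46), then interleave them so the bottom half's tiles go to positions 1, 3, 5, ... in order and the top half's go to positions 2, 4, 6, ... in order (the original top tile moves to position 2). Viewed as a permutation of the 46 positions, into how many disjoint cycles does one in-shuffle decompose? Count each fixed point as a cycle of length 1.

Trace each unvisited position around until it returns:
(1 2 4 8 16 32 ... len 23) (5 10 20 40 33 19 ... len 23)
2 cycles in total.

2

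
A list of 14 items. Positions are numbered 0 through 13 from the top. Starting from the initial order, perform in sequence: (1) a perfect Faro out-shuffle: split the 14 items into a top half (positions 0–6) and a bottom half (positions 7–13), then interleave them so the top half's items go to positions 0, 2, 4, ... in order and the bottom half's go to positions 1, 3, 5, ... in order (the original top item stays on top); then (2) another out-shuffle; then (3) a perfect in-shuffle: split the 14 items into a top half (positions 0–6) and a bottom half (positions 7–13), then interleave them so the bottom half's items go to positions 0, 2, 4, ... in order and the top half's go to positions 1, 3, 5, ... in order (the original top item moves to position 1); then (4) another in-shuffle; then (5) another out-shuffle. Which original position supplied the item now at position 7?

Undo the operations in reverse order, starting from position 7:
  undo op 5 (out-shuffle, from bottom half): 7 ← 10
  undo op 4 (in-shuffle, from bottom half): 10 ← 12
  undo op 3 (in-shuffle, from bottom half): 12 ← 13
  undo op 2 (out-shuffle, from bottom half): 13 ← 13
  undo op 1 (out-shuffle, from bottom half): 13 ← 13
So the item at position 7 came from original position 13.

13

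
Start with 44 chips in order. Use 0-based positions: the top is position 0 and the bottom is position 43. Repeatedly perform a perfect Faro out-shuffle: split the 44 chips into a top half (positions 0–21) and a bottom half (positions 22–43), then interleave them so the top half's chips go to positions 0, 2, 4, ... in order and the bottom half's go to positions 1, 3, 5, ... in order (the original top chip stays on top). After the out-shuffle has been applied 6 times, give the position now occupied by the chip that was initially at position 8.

Track the chip's position through each out-shuffle:
8 → 16 → 32 → 21 → 42 → 41 → 39

39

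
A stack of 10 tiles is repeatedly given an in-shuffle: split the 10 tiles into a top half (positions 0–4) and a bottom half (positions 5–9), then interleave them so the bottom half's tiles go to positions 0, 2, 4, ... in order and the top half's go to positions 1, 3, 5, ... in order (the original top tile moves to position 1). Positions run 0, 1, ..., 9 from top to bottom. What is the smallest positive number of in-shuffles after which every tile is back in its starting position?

The in-shuffle permutes the 10 positions with cycle lengths [10].
Every tile is home exactly when every cycle has completed a whole number of laps, i.e. after lcm(10) = 10 in-shuffles.

10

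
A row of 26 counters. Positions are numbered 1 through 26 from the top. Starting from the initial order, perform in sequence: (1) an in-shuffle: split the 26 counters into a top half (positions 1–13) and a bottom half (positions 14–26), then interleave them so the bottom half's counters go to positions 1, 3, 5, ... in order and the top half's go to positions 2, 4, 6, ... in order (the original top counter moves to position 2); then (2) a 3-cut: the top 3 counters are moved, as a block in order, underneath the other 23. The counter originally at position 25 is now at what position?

Track the counter from position 25 forward through each operation:
  after op 1 (in-shuffle): 25 → 23
  after op 2 (cut 3): 23 → 20

20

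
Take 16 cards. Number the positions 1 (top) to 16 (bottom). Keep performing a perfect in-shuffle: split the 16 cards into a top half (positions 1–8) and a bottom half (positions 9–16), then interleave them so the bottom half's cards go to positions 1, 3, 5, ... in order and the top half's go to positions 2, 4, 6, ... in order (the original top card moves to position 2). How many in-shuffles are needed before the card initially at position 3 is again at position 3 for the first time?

Follow position 3 under repeated in-shuffles:
3 → 6 → 12 → 7 → 14 → 11 → 5 → 10 → 3
It first returns after 8 in-shuffles.

8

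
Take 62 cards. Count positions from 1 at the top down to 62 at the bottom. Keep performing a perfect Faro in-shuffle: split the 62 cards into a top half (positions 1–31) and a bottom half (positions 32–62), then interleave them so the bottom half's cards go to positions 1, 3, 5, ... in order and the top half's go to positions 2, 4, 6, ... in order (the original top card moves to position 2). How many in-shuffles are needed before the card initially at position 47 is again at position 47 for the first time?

Follow position 47 under repeated in-shuffles:
47 → 31 → 62 → 61 → 59 → 55 → 47
It first returns after 6 in-shuffles.

6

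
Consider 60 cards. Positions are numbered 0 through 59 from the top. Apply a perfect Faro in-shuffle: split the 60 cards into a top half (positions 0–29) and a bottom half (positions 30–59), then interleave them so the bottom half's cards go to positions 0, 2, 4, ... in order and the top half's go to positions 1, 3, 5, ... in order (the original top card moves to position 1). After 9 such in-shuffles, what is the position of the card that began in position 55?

1

Track the card's position through each in-shuffle:
55 → 50 → 40 → 20 → 41 → 22 → 45 → 30 → 0 → 1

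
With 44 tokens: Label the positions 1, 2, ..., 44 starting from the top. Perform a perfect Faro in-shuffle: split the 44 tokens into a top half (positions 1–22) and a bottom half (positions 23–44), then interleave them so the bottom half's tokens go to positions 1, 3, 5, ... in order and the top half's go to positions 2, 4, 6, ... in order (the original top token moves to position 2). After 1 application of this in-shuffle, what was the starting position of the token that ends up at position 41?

Work backwards from position 41, undoing one in-shuffle at a time:
41 ← 43
So the token now at position 41 started at position 43.

43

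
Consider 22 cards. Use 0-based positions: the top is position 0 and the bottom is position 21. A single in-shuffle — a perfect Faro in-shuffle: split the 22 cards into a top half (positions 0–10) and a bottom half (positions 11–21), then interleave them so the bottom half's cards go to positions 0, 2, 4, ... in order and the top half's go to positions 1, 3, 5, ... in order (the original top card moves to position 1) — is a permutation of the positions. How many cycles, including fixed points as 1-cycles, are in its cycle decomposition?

Trace each unvisited position around until it returns:
(0 1 3 7 15 8 ... len 11) (4 9 19 16 10 21 ... len 11)
2 cycles in total.

2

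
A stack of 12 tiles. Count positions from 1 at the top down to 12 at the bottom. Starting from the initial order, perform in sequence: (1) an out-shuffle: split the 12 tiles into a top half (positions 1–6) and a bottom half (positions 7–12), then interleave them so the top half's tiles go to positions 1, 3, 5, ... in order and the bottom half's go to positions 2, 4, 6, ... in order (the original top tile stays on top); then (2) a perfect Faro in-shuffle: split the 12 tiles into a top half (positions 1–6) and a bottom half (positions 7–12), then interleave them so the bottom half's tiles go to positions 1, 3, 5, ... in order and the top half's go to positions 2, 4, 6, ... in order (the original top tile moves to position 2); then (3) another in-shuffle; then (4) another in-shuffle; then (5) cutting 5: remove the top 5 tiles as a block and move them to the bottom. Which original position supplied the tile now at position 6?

Undo the operations in reverse order, starting from position 6:
  undo op 5 (cut 5): 6 ← 11
  undo op 4 (in-shuffle, from bottom half): 11 ← 12
  undo op 3 (in-shuffle, from top half): 12 ← 6
  undo op 2 (in-shuffle, from top half): 6 ← 3
  undo op 1 (out-shuffle, from top half): 3 ← 2
So the tile at position 6 came from original position 2.

2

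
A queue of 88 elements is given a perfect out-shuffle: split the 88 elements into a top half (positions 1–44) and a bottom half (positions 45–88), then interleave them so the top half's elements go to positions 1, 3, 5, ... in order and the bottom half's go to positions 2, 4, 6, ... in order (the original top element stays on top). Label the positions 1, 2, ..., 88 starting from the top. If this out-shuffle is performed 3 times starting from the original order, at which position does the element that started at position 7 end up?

49

Track the element's position through each out-shuffle:
7 → 13 → 25 → 49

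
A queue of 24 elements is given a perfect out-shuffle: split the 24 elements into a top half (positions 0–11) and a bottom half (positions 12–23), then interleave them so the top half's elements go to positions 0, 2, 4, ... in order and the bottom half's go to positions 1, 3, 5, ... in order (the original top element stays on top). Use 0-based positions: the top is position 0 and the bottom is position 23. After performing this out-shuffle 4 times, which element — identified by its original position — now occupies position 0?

0

Work backwards from position 0, undoing one out-shuffle at a time:
0 ← 0 ← 0 ← 0 ← 0
So the element now at position 0 started at position 0.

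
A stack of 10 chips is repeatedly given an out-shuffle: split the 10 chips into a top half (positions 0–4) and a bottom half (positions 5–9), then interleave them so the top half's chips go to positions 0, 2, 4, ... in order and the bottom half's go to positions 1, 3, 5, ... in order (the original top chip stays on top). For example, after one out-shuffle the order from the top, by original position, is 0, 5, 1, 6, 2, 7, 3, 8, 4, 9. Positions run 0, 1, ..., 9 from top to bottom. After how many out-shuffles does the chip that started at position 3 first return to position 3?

2

Follow position 3 under repeated out-shuffles:
3 → 6 → 3
It first returns after 2 out-shuffles.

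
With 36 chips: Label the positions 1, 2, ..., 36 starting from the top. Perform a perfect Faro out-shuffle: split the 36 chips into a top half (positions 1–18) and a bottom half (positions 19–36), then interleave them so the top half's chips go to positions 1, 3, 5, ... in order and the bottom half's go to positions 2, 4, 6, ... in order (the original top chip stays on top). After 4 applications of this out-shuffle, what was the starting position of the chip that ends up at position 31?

Work backwards from position 31, undoing one out-shuffle at a time:
31 ← 16 ← 26 ← 31 ← 16
So the chip now at position 31 started at position 16.

16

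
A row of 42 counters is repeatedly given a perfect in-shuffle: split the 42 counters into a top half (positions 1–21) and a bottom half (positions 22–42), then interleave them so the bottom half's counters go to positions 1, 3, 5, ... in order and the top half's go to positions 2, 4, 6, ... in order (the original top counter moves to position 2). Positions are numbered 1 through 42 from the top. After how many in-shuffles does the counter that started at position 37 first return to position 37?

14

Follow position 37 under repeated in-shuffles:
37 → 31 → 19 → 38 → 33 → 23 → 3 → 6 → 12 → 24 → 5 → 10 → 20 → 40 → 37
It first returns after 14 in-shuffles.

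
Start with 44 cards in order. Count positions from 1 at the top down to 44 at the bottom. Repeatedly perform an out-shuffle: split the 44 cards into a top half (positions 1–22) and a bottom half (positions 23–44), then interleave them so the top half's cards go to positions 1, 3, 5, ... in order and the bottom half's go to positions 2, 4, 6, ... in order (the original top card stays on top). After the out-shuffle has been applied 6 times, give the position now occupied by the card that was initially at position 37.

26

Track the card's position through each out-shuffle:
37 → 30 → 16 → 31 → 18 → 35 → 26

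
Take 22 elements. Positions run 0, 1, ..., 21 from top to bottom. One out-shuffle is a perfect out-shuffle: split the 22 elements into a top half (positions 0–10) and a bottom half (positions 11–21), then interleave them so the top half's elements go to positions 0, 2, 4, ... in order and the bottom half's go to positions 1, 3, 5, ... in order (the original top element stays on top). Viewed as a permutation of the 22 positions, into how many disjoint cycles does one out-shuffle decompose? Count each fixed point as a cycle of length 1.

Trace each unvisited position around until it returns:
(0) (1 2 4 8 16 11) (3 6 12) (5 10 20 19 17 13) (7 14) (9 18 15) (21)
7 cycles in total.

7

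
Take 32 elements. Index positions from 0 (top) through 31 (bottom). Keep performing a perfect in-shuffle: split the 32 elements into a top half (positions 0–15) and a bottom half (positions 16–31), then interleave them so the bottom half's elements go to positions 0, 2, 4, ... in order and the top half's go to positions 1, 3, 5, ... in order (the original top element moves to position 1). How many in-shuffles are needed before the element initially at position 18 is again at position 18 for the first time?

10

Follow position 18 under repeated in-shuffles:
18 → 4 → 9 → 19 → 6 → 13 → 27 → 22 → 12 → 25 → 18
It first returns after 10 in-shuffles.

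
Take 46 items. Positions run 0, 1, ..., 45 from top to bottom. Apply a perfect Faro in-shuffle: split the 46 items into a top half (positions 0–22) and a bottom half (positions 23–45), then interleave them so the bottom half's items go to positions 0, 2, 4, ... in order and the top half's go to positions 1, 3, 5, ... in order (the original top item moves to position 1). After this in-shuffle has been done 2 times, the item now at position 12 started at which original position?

14

Work backwards from position 12, undoing one in-shuffle at a time:
12 ← 29 ← 14
So the item now at position 12 started at position 14.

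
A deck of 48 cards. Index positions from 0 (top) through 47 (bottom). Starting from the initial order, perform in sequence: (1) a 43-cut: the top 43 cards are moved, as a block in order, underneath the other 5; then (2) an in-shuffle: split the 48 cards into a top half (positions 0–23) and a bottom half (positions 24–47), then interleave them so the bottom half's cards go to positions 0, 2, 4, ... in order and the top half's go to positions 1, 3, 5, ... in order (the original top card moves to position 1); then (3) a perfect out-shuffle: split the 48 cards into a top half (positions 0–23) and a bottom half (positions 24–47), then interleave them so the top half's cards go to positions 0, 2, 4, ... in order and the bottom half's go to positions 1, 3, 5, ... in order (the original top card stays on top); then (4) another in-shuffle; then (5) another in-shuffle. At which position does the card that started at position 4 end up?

8

Track the card from position 4 forward through each operation:
  after op 1 (cut 43): 4 → 9
  after op 2 (in-shuffle): 9 → 19
  after op 3 (out-shuffle): 19 → 38
  after op 4 (in-shuffle): 38 → 28
  after op 5 (in-shuffle): 28 → 8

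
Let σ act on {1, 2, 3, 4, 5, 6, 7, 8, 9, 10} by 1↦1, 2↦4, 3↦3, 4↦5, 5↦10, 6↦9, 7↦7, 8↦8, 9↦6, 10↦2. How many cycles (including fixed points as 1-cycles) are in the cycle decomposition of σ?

Cycle decomposition: (1) (2 4 5 10) (3) (6 9) (7) (8).
6 cycles.

6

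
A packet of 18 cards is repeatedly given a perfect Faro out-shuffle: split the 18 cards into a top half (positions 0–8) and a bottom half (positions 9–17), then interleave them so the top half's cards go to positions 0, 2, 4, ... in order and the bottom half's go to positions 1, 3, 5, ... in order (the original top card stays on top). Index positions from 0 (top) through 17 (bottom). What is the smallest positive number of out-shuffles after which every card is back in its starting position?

The out-shuffle permutes the 18 positions with cycle lengths [1, 1, 8, 8].
Every card is home exactly when every cycle has completed a whole number of laps, i.e. after lcm(1, 8) = 8 out-shuffles.

8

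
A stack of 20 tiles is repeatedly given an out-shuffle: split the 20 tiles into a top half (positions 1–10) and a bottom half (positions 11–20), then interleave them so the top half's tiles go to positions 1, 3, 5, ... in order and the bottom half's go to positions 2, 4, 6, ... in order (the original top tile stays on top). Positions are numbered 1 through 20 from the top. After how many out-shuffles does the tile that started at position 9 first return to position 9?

Follow position 9 under repeated out-shuffles:
9 → 17 → 14 → 8 → 15 → 10 → 19 → 18 → 16 → 12 → 4 → 7 → 13 → 6 → 11 → 2 → 3 → 5 → 9
It first returns after 18 out-shuffles.

18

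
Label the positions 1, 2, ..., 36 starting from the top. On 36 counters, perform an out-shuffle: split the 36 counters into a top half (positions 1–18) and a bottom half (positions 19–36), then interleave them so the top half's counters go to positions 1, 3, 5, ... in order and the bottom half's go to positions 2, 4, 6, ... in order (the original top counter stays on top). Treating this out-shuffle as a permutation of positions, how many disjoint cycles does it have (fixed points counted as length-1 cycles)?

7

Trace each unvisited position around until it returns:
(1) (2 3 5 9 17 33 ... len 12) (4 7 13 25 14 27 ... len 12) (6 11 21) (8 15 29 22) (16 31 26) (36)
7 cycles in total.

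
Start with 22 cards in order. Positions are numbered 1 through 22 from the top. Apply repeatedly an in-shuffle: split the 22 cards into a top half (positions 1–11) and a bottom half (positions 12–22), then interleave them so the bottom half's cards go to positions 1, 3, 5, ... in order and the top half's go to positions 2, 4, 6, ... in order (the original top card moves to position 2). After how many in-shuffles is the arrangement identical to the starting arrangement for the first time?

The in-shuffle permutes the 22 positions with cycle lengths [11, 11].
Every card is home exactly when every cycle has completed a whole number of laps, i.e. after lcm(11) = 11 in-shuffles.

11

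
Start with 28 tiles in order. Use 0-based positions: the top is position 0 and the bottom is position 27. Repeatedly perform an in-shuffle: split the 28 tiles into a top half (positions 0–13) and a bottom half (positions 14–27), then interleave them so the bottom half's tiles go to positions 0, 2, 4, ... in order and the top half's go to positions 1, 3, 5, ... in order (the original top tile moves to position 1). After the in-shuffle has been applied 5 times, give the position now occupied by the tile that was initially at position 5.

17

Track the tile's position through each in-shuffle:
5 → 11 → 23 → 18 → 8 → 17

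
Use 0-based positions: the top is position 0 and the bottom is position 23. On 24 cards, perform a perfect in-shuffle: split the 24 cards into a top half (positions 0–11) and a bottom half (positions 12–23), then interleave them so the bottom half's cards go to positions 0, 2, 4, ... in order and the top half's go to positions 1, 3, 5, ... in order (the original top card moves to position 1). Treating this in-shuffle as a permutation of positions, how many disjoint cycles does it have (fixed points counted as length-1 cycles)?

Trace each unvisited position around until it returns:
(0 1 3 7 15 6 ... len 20) (4 9 19 14)
2 cycles in total.

2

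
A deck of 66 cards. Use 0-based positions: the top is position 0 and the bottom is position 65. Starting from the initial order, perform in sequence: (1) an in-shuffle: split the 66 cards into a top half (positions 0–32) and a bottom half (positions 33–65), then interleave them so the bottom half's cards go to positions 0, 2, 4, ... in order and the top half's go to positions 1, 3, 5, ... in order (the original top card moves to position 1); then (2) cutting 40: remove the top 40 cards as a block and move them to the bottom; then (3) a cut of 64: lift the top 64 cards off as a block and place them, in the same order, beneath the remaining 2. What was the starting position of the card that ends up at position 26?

Undo the operations in reverse order, starting from position 26:
  undo op 3 (cut 64): 26 ← 24
  undo op 2 (cut 40): 24 ← 64
  undo op 1 (in-shuffle, from bottom half): 64 ← 65
So the card at position 26 came from original position 65.

65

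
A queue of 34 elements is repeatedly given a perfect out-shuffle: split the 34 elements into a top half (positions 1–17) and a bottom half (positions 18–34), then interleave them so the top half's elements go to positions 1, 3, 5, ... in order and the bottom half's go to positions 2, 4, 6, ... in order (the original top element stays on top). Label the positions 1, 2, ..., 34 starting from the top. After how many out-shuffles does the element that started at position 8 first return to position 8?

Follow position 8 under repeated out-shuffles:
8 → 15 → 29 → 24 → 14 → 27 → 20 → 6 → 11 → 21 → 8
It first returns after 10 out-shuffles.

10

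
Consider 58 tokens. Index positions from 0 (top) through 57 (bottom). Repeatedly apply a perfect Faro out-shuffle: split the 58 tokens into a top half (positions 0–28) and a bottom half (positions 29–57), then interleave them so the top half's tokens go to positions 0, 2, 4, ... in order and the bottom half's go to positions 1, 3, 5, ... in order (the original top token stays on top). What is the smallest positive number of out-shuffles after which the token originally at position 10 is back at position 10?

18

Follow position 10 under repeated out-shuffles:
10 → 20 → 40 → 23 → 46 → 35 → 13 → 26 → 52 → 47 → 37 → 17 → 34 → 11 → 22 → 44 → 31 → 5 → 10
It first returns after 18 out-shuffles.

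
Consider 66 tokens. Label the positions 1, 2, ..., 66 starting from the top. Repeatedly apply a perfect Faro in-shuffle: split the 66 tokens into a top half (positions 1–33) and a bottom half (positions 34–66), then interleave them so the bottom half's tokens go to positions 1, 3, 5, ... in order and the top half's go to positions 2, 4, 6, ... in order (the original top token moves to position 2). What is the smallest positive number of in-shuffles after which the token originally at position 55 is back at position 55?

Follow position 55 under repeated in-shuffles:
55 → 43 → 19 → 38 → 9 → 18 → 36 → 5 → ... → 55 (length 66)
It first returns after 66 in-shuffles.

66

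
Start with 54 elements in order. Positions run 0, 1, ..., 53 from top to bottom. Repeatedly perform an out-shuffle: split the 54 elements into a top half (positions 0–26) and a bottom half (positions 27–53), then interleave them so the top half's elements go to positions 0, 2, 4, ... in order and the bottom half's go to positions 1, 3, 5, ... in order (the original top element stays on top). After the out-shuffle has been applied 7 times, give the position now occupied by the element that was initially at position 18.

Track the element's position through each out-shuffle:
18 → 36 → 19 → 38 → 23 → 46 → 39 → 25

25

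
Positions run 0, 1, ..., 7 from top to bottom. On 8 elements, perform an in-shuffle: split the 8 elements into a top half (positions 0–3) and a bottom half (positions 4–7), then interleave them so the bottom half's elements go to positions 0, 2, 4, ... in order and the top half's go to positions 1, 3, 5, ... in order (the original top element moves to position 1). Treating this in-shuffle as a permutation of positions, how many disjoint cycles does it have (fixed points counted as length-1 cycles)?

2

Trace each unvisited position around until it returns:
(0 1 3 7 6 4) (2 5)
2 cycles in total.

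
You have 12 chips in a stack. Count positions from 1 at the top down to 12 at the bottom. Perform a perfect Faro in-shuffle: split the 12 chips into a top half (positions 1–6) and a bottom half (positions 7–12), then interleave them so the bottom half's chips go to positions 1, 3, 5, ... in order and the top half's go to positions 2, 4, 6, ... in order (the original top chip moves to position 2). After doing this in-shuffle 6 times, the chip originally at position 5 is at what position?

8

Track the chip's position through each in-shuffle:
5 → 10 → 7 → 1 → 2 → 4 → 8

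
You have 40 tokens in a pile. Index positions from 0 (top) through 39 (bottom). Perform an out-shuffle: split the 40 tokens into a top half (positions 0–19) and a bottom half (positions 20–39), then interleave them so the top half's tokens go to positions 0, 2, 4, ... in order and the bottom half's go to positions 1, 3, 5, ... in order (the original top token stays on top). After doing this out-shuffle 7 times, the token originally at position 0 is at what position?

0

Position 0 is a fixed point of every out-shuffle, so the token never moves.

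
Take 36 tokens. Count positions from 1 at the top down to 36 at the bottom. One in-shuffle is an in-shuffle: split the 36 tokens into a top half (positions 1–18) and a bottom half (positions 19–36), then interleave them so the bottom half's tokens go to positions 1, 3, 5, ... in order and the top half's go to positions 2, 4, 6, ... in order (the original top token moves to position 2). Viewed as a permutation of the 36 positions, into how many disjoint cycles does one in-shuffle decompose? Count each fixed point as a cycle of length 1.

Trace each unvisited position around until it returns:
(1 2 4 8 16 32 ... len 36)
1 cycle in total.

1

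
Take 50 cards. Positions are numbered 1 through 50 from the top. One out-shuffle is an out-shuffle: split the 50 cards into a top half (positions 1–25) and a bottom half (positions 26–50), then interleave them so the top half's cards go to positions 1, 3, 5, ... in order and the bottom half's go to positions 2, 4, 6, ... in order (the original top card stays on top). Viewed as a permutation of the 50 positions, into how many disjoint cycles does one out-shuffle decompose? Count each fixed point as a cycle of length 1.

Trace each unvisited position around until it returns:
(1) (2 3 5 9 17 33 ... len 21) (4 7 13 25 49 48 ... len 21) (8 15 29) (22 43 36) (50)
6 cycles in total.

6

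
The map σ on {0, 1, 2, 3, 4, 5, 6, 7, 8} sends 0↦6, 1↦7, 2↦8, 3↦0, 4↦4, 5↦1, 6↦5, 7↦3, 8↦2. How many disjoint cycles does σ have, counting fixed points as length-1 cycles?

3

Cycle decomposition: (0 6 5 1 7 3) (2 8) (4).
3 cycles.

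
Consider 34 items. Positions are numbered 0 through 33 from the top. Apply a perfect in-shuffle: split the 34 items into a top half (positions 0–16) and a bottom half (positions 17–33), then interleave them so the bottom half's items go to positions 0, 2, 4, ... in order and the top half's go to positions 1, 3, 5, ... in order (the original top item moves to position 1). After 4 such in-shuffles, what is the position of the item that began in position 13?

Track the item's position through each in-shuffle:
13 → 27 → 20 → 6 → 13

13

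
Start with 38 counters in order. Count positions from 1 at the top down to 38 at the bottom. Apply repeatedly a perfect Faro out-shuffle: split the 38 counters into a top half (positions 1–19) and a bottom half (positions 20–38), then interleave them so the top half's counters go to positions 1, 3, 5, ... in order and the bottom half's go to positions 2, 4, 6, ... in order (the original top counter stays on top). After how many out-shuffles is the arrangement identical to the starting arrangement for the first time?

36

The out-shuffle permutes the 38 positions with cycle lengths [1, 1, 36].
Every counter is home exactly when every cycle has completed a whole number of laps, i.e. after lcm(1, 36) = 36 out-shuffles.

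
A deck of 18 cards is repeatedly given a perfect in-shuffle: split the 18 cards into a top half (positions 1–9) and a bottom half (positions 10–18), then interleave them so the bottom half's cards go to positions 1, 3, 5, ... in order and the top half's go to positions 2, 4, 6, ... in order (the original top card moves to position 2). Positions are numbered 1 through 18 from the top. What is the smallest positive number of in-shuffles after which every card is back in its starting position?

18

The in-shuffle permutes the 18 positions with cycle lengths [18].
Every card is home exactly when every cycle has completed a whole number of laps, i.e. after lcm(18) = 18 in-shuffles.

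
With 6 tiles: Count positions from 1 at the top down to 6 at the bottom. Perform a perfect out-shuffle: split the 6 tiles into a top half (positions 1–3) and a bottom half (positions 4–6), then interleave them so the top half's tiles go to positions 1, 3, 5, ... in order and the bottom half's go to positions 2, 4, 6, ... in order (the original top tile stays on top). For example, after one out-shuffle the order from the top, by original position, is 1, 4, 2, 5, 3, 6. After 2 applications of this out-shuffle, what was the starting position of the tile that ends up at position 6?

6

Work backwards from position 6, undoing one out-shuffle at a time:
6 ← 6 ← 6
So the tile now at position 6 started at position 6.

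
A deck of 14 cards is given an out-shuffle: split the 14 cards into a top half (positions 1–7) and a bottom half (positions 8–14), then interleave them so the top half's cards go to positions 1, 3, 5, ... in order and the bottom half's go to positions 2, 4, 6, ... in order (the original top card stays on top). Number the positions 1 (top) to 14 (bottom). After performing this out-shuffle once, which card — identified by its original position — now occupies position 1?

1

Work backwards from position 1, undoing one out-shuffle at a time:
1 ← 1
So the card now at position 1 started at position 1.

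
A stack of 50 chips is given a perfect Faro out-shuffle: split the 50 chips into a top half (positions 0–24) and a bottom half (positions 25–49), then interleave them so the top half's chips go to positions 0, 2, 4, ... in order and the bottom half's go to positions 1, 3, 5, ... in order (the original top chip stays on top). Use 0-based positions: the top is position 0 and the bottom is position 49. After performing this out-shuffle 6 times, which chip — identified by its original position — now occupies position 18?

11

Work backwards from position 18, undoing one out-shuffle at a time:
18 ← 9 ← 29 ← 39 ← 44 ← 22 ← 11
So the chip now at position 18 started at position 11.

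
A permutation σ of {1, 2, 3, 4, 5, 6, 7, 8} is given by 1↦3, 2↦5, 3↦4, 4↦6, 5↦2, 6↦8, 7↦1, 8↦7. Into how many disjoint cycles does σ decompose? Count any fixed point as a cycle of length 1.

2

Cycle decomposition: (1 3 4 6 8 7) (2 5).
2 cycles.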